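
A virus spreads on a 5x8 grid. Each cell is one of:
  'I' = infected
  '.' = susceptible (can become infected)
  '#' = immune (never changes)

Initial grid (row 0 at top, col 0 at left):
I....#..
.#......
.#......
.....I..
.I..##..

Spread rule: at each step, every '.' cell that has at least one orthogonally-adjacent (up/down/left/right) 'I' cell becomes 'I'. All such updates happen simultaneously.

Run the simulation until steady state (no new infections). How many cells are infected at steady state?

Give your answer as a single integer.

Answer: 35

Derivation:
Step 0 (initial): 3 infected
Step 1: +8 new -> 11 infected
Step 2: +11 new -> 22 infected
Step 3: +8 new -> 30 infected
Step 4: +4 new -> 34 infected
Step 5: +1 new -> 35 infected
Step 6: +0 new -> 35 infected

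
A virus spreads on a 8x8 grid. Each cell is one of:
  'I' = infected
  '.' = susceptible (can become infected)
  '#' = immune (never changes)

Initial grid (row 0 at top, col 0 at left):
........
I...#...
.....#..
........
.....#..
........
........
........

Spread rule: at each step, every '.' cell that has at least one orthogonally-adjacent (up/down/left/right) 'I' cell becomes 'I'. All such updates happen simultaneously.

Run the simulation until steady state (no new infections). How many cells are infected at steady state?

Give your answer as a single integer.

Step 0 (initial): 1 infected
Step 1: +3 new -> 4 infected
Step 2: +4 new -> 8 infected
Step 3: +5 new -> 13 infected
Step 4: +5 new -> 18 infected
Step 5: +6 new -> 24 infected
Step 6: +6 new -> 30 infected
Step 7: +7 new -> 37 infected
Step 8: +6 new -> 43 infected
Step 9: +7 new -> 50 infected
Step 10: +5 new -> 55 infected
Step 11: +3 new -> 58 infected
Step 12: +2 new -> 60 infected
Step 13: +1 new -> 61 infected
Step 14: +0 new -> 61 infected

Answer: 61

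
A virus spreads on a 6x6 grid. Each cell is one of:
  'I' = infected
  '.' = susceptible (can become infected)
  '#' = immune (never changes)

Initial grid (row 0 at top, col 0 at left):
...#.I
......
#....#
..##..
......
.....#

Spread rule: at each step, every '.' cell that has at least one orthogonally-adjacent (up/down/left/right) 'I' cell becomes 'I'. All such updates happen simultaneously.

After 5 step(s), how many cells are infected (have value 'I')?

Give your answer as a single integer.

Step 0 (initial): 1 infected
Step 1: +2 new -> 3 infected
Step 2: +1 new -> 4 infected
Step 3: +2 new -> 6 infected
Step 4: +3 new -> 9 infected
Step 5: +5 new -> 14 infected

Answer: 14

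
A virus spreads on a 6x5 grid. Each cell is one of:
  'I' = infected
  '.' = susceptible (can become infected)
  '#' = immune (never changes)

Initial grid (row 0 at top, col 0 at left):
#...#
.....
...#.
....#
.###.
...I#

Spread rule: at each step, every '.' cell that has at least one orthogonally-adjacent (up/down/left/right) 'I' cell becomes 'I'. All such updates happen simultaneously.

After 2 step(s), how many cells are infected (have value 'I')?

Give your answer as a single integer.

Answer: 3

Derivation:
Step 0 (initial): 1 infected
Step 1: +1 new -> 2 infected
Step 2: +1 new -> 3 infected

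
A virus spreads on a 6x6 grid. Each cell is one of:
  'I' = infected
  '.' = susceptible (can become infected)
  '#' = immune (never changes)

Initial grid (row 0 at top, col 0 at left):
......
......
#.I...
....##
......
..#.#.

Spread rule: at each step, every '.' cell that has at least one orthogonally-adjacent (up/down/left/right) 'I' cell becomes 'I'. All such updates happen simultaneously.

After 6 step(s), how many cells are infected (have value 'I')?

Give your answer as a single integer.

Step 0 (initial): 1 infected
Step 1: +4 new -> 5 infected
Step 2: +7 new -> 12 infected
Step 3: +8 new -> 20 infected
Step 4: +7 new -> 27 infected
Step 5: +3 new -> 30 infected
Step 6: +1 new -> 31 infected

Answer: 31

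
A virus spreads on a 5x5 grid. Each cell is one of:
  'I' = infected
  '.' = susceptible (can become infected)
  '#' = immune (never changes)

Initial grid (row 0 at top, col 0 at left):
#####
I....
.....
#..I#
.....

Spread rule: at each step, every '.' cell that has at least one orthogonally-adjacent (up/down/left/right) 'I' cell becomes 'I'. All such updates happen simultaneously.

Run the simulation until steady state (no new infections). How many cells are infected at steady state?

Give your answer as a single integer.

Step 0 (initial): 2 infected
Step 1: +5 new -> 7 infected
Step 2: +8 new -> 15 infected
Step 3: +2 new -> 17 infected
Step 4: +1 new -> 18 infected
Step 5: +0 new -> 18 infected

Answer: 18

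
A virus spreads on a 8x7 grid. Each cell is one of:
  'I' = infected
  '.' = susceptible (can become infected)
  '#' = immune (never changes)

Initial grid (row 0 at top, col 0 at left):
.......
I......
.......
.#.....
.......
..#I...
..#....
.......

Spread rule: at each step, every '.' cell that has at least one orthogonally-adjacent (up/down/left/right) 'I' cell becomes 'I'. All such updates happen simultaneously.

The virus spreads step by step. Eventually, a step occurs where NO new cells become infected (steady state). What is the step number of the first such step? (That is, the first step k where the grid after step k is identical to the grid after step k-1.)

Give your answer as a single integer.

Step 0 (initial): 2 infected
Step 1: +6 new -> 8 infected
Step 2: +10 new -> 18 infected
Step 3: +13 new -> 31 infected
Step 4: +10 new -> 41 infected
Step 5: +8 new -> 49 infected
Step 6: +3 new -> 52 infected
Step 7: +1 new -> 53 infected
Step 8: +0 new -> 53 infected

Answer: 8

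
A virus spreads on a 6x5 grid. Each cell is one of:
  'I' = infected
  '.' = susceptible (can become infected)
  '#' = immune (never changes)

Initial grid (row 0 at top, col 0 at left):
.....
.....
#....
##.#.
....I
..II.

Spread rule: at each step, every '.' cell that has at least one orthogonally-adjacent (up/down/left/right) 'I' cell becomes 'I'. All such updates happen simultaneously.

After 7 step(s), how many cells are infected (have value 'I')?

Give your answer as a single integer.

Answer: 26

Derivation:
Step 0 (initial): 3 infected
Step 1: +5 new -> 8 infected
Step 2: +4 new -> 12 infected
Step 3: +4 new -> 16 infected
Step 4: +4 new -> 20 infected
Step 5: +3 new -> 23 infected
Step 6: +2 new -> 25 infected
Step 7: +1 new -> 26 infected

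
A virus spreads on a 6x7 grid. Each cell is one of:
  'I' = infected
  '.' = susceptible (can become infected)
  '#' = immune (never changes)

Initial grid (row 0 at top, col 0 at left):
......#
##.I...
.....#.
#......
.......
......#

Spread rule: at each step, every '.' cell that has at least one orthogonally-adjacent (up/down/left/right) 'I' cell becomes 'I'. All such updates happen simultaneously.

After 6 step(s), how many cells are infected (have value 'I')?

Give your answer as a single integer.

Answer: 35

Derivation:
Step 0 (initial): 1 infected
Step 1: +4 new -> 5 infected
Step 2: +6 new -> 11 infected
Step 3: +7 new -> 18 infected
Step 4: +8 new -> 26 infected
Step 5: +5 new -> 31 infected
Step 6: +4 new -> 35 infected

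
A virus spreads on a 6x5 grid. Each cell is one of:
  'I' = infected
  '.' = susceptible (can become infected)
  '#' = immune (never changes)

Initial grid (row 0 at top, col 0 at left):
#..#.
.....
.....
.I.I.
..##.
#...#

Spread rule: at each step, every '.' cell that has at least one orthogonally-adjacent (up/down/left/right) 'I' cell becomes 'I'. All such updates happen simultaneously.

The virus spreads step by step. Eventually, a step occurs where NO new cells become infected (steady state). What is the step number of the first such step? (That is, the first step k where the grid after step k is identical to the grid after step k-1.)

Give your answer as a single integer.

Answer: 5

Derivation:
Step 0 (initial): 2 infected
Step 1: +6 new -> 8 infected
Step 2: +8 new -> 16 infected
Step 3: +5 new -> 21 infected
Step 4: +3 new -> 24 infected
Step 5: +0 new -> 24 infected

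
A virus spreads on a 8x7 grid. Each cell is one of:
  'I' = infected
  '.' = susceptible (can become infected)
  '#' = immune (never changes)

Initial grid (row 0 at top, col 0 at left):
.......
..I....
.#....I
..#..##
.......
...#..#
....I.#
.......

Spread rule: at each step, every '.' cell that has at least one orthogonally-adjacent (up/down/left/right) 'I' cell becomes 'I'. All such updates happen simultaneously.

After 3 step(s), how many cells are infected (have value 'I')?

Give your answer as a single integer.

Step 0 (initial): 3 infected
Step 1: +10 new -> 13 infected
Step 2: +13 new -> 26 infected
Step 3: +12 new -> 38 infected

Answer: 38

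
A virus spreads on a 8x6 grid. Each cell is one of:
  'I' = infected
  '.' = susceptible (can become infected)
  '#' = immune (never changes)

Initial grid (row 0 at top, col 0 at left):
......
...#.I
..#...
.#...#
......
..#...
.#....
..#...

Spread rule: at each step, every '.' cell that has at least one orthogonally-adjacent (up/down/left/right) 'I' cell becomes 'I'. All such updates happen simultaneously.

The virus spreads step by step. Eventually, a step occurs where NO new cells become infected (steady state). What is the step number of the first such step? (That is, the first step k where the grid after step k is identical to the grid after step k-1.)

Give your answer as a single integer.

Step 0 (initial): 1 infected
Step 1: +3 new -> 4 infected
Step 2: +2 new -> 6 infected
Step 3: +3 new -> 9 infected
Step 4: +3 new -> 12 infected
Step 5: +6 new -> 18 infected
Step 6: +6 new -> 24 infected
Step 7: +6 new -> 30 infected
Step 8: +6 new -> 36 infected
Step 9: +2 new -> 38 infected
Step 10: +1 new -> 39 infected
Step 11: +1 new -> 40 infected
Step 12: +1 new -> 41 infected
Step 13: +0 new -> 41 infected

Answer: 13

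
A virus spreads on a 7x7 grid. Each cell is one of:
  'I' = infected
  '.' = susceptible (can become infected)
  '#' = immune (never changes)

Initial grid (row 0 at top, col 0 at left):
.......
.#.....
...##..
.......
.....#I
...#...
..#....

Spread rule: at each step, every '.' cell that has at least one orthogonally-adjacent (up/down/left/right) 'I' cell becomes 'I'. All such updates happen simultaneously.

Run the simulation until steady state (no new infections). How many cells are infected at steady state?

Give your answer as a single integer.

Answer: 43

Derivation:
Step 0 (initial): 1 infected
Step 1: +2 new -> 3 infected
Step 2: +4 new -> 7 infected
Step 3: +5 new -> 12 infected
Step 4: +5 new -> 17 infected
Step 5: +5 new -> 22 infected
Step 6: +5 new -> 27 infected
Step 7: +6 new -> 33 infected
Step 8: +4 new -> 37 infected
Step 9: +4 new -> 41 infected
Step 10: +2 new -> 43 infected
Step 11: +0 new -> 43 infected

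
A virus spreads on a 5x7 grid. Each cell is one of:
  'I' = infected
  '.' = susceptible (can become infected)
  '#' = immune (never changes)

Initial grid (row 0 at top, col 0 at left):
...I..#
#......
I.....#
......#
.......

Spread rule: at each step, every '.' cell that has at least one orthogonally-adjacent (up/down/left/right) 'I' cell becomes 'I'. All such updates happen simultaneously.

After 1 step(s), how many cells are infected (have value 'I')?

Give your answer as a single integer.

Step 0 (initial): 2 infected
Step 1: +5 new -> 7 infected

Answer: 7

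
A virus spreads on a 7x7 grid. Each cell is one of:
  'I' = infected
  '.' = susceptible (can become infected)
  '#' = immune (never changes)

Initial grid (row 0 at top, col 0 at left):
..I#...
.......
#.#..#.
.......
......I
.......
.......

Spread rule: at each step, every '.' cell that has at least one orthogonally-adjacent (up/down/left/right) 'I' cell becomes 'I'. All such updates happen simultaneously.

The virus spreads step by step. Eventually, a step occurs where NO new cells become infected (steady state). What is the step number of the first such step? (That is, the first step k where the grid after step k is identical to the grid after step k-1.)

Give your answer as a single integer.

Answer: 9

Derivation:
Step 0 (initial): 2 infected
Step 1: +5 new -> 7 infected
Step 2: +8 new -> 15 infected
Step 3: +9 new -> 24 infected
Step 4: +9 new -> 33 infected
Step 5: +6 new -> 39 infected
Step 6: +3 new -> 42 infected
Step 7: +2 new -> 44 infected
Step 8: +1 new -> 45 infected
Step 9: +0 new -> 45 infected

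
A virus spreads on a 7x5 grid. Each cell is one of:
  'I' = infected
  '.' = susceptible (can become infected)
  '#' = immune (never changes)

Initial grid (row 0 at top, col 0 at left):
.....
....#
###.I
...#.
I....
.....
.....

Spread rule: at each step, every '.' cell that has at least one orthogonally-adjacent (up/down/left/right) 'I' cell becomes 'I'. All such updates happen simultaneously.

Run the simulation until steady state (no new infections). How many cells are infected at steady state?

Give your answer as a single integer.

Step 0 (initial): 2 infected
Step 1: +5 new -> 7 infected
Step 2: +6 new -> 13 infected
Step 3: +7 new -> 20 infected
Step 4: +6 new -> 26 infected
Step 5: +3 new -> 29 infected
Step 6: +1 new -> 30 infected
Step 7: +0 new -> 30 infected

Answer: 30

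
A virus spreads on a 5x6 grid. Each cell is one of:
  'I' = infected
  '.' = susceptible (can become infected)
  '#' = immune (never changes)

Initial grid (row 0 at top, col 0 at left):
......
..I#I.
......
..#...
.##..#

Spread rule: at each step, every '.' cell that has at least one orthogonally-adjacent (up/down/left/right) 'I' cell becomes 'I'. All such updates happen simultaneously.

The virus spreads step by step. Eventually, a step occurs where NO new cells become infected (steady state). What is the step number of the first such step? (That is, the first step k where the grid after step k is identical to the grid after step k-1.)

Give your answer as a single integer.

Answer: 6

Derivation:
Step 0 (initial): 2 infected
Step 1: +6 new -> 8 infected
Step 2: +8 new -> 16 infected
Step 3: +6 new -> 22 infected
Step 4: +2 new -> 24 infected
Step 5: +1 new -> 25 infected
Step 6: +0 new -> 25 infected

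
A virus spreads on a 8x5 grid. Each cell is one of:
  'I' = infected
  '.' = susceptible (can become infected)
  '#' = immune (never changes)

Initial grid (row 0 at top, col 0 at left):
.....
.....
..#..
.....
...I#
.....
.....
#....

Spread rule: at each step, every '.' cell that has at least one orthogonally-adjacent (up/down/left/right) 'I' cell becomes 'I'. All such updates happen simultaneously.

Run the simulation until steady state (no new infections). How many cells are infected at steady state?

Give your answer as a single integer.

Answer: 37

Derivation:
Step 0 (initial): 1 infected
Step 1: +3 new -> 4 infected
Step 2: +7 new -> 11 infected
Step 3: +8 new -> 19 infected
Step 4: +9 new -> 28 infected
Step 5: +6 new -> 34 infected
Step 6: +2 new -> 36 infected
Step 7: +1 new -> 37 infected
Step 8: +0 new -> 37 infected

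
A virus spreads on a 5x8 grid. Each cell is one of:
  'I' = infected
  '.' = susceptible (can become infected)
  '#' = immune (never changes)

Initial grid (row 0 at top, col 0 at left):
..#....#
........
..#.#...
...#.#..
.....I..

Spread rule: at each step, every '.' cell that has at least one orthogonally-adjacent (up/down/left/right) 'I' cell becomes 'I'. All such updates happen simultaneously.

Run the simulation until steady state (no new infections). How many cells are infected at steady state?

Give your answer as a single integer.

Step 0 (initial): 1 infected
Step 1: +2 new -> 3 infected
Step 2: +4 new -> 7 infected
Step 3: +3 new -> 10 infected
Step 4: +5 new -> 15 infected
Step 5: +5 new -> 20 infected
Step 6: +4 new -> 24 infected
Step 7: +4 new -> 28 infected
Step 8: +5 new -> 33 infected
Step 9: +1 new -> 34 infected
Step 10: +0 new -> 34 infected

Answer: 34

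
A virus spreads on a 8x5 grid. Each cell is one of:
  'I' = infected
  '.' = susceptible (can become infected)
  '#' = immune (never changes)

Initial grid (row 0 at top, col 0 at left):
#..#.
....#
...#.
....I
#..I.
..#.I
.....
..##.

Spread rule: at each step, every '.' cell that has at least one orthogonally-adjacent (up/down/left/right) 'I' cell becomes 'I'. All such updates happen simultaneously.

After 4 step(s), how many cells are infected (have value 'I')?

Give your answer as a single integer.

Step 0 (initial): 3 infected
Step 1: +6 new -> 9 infected
Step 2: +4 new -> 13 infected
Step 3: +4 new -> 17 infected
Step 4: +5 new -> 22 infected

Answer: 22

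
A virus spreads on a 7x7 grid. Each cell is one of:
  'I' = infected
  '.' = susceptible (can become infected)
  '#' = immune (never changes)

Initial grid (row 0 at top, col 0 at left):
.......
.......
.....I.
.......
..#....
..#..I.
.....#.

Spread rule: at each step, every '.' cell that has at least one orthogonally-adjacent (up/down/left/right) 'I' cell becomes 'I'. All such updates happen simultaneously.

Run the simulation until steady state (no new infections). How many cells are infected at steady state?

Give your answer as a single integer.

Step 0 (initial): 2 infected
Step 1: +7 new -> 9 infected
Step 2: +11 new -> 20 infected
Step 3: +7 new -> 27 infected
Step 4: +5 new -> 32 infected
Step 5: +5 new -> 37 infected
Step 6: +6 new -> 43 infected
Step 7: +3 new -> 46 infected
Step 8: +0 new -> 46 infected

Answer: 46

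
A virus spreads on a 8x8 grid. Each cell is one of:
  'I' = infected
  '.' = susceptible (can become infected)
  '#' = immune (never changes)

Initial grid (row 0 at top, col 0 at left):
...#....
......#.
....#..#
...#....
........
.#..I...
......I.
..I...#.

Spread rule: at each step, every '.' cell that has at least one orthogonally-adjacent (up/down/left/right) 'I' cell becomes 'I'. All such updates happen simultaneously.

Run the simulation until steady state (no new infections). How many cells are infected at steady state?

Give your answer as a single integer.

Step 0 (initial): 3 infected
Step 1: +10 new -> 13 infected
Step 2: +12 new -> 25 infected
Step 3: +5 new -> 30 infected
Step 4: +6 new -> 36 infected
Step 5: +4 new -> 40 infected
Step 6: +6 new -> 46 infected
Step 7: +6 new -> 52 infected
Step 8: +3 new -> 55 infected
Step 9: +2 new -> 57 infected
Step 10: +0 new -> 57 infected

Answer: 57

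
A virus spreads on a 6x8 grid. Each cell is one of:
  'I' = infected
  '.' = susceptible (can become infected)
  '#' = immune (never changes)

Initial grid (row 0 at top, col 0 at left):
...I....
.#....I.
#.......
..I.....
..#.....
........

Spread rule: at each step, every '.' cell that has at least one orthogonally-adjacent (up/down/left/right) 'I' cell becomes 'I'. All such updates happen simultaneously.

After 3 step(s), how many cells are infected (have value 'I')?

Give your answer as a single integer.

Answer: 36

Derivation:
Step 0 (initial): 3 infected
Step 1: +10 new -> 13 infected
Step 2: +14 new -> 27 infected
Step 3: +9 new -> 36 infected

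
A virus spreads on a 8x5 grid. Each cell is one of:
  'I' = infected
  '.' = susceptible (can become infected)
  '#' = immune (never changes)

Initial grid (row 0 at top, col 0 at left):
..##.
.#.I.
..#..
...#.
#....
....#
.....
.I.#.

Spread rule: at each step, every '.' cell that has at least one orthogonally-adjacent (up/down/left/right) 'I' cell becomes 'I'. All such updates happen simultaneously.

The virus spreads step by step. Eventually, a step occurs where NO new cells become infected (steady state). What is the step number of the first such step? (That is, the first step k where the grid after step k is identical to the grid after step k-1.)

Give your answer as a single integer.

Answer: 10

Derivation:
Step 0 (initial): 2 infected
Step 1: +6 new -> 8 infected
Step 2: +5 new -> 13 infected
Step 3: +5 new -> 18 infected
Step 4: +5 new -> 23 infected
Step 5: +5 new -> 28 infected
Step 6: +1 new -> 29 infected
Step 7: +1 new -> 30 infected
Step 8: +1 new -> 31 infected
Step 9: +1 new -> 32 infected
Step 10: +0 new -> 32 infected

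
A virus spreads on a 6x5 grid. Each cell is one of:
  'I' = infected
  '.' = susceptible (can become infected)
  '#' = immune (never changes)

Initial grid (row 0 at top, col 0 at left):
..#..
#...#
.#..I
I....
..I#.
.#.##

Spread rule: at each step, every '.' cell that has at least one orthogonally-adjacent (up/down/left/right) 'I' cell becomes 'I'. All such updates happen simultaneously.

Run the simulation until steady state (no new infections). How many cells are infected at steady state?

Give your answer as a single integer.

Step 0 (initial): 3 infected
Step 1: +8 new -> 11 infected
Step 2: +5 new -> 16 infected
Step 3: +2 new -> 18 infected
Step 4: +2 new -> 20 infected
Step 5: +1 new -> 21 infected
Step 6: +1 new -> 22 infected
Step 7: +0 new -> 22 infected

Answer: 22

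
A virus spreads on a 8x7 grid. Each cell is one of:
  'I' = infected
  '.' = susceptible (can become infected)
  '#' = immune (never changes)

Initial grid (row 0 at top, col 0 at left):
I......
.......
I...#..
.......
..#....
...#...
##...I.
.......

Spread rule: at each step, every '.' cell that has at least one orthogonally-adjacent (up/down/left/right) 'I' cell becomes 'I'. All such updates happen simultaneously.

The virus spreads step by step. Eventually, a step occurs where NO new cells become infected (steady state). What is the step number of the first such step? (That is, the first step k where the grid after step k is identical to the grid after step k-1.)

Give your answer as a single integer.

Answer: 7

Derivation:
Step 0 (initial): 3 infected
Step 1: +8 new -> 11 infected
Step 2: +11 new -> 22 infected
Step 3: +11 new -> 33 infected
Step 4: +10 new -> 43 infected
Step 5: +5 new -> 48 infected
Step 6: +3 new -> 51 infected
Step 7: +0 new -> 51 infected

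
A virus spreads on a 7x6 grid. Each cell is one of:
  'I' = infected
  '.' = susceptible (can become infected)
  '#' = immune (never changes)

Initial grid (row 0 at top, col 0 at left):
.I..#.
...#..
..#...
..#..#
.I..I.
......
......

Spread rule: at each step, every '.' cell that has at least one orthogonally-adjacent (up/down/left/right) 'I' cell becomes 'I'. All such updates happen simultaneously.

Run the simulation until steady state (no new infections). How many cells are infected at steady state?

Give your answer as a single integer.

Answer: 37

Derivation:
Step 0 (initial): 3 infected
Step 1: +11 new -> 14 infected
Step 2: +13 new -> 27 infected
Step 3: +8 new -> 35 infected
Step 4: +1 new -> 36 infected
Step 5: +1 new -> 37 infected
Step 6: +0 new -> 37 infected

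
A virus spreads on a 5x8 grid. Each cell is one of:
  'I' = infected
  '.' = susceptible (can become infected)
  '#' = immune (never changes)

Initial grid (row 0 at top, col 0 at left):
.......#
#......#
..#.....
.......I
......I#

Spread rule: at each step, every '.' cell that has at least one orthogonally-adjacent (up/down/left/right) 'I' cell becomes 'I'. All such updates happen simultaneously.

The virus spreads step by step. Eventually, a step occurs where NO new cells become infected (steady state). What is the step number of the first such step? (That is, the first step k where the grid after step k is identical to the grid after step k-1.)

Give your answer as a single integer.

Answer: 11

Derivation:
Step 0 (initial): 2 infected
Step 1: +3 new -> 5 infected
Step 2: +3 new -> 8 infected
Step 3: +4 new -> 12 infected
Step 4: +5 new -> 17 infected
Step 5: +5 new -> 22 infected
Step 6: +4 new -> 26 infected
Step 7: +4 new -> 30 infected
Step 8: +3 new -> 33 infected
Step 9: +1 new -> 34 infected
Step 10: +1 new -> 35 infected
Step 11: +0 new -> 35 infected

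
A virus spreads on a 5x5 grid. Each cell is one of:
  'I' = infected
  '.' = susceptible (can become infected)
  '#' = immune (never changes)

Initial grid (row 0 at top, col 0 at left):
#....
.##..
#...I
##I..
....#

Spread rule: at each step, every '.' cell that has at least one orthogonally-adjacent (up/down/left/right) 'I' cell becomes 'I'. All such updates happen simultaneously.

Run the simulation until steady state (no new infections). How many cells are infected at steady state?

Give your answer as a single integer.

Step 0 (initial): 2 infected
Step 1: +6 new -> 8 infected
Step 2: +5 new -> 13 infected
Step 3: +2 new -> 15 infected
Step 4: +1 new -> 16 infected
Step 5: +1 new -> 17 infected
Step 6: +0 new -> 17 infected

Answer: 17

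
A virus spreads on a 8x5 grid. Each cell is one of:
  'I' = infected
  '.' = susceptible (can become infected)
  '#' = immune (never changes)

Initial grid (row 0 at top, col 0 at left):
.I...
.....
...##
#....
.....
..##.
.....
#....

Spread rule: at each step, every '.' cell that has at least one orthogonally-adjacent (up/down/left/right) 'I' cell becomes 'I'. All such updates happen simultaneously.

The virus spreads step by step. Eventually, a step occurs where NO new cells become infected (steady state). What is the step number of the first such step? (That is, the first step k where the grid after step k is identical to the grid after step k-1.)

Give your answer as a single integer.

Step 0 (initial): 1 infected
Step 1: +3 new -> 4 infected
Step 2: +4 new -> 8 infected
Step 3: +5 new -> 13 infected
Step 4: +3 new -> 16 infected
Step 5: +4 new -> 20 infected
Step 6: +4 new -> 24 infected
Step 7: +4 new -> 28 infected
Step 8: +3 new -> 31 infected
Step 9: +2 new -> 33 infected
Step 10: +1 new -> 34 infected
Step 11: +0 new -> 34 infected

Answer: 11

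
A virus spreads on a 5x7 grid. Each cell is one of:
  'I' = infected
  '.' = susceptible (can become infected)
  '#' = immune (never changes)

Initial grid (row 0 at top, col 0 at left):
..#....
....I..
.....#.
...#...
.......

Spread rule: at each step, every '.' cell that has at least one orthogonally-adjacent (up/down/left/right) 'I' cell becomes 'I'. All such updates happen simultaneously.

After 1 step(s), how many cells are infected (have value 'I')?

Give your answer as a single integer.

Answer: 5

Derivation:
Step 0 (initial): 1 infected
Step 1: +4 new -> 5 infected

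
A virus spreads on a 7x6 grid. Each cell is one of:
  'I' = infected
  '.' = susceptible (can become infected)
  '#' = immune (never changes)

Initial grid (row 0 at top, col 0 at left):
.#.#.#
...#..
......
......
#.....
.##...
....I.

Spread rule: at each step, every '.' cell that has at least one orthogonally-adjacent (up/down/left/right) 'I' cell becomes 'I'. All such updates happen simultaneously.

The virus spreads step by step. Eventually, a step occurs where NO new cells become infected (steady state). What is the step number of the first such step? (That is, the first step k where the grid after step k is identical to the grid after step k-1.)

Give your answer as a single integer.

Step 0 (initial): 1 infected
Step 1: +3 new -> 4 infected
Step 2: +4 new -> 8 infected
Step 3: +4 new -> 12 infected
Step 4: +5 new -> 17 infected
Step 5: +6 new -> 23 infected
Step 6: +4 new -> 27 infected
Step 7: +3 new -> 30 infected
Step 8: +3 new -> 33 infected
Step 9: +1 new -> 34 infected
Step 10: +1 new -> 35 infected
Step 11: +0 new -> 35 infected

Answer: 11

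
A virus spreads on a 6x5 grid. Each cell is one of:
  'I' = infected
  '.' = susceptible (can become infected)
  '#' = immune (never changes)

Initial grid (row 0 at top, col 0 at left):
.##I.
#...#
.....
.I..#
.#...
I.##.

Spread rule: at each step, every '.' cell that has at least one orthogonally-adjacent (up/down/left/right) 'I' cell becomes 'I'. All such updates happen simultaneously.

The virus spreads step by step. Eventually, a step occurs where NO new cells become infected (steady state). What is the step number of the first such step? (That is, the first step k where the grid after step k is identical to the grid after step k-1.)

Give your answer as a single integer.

Answer: 6

Derivation:
Step 0 (initial): 3 infected
Step 1: +7 new -> 10 infected
Step 2: +7 new -> 17 infected
Step 3: +2 new -> 19 infected
Step 4: +1 new -> 20 infected
Step 5: +1 new -> 21 infected
Step 6: +0 new -> 21 infected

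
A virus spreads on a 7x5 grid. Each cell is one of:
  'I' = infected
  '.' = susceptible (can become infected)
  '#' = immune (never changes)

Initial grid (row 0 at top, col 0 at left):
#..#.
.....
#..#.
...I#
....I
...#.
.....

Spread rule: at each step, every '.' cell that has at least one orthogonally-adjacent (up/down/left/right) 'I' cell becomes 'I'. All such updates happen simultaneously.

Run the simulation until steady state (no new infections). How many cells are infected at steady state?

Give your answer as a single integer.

Step 0 (initial): 2 infected
Step 1: +3 new -> 5 infected
Step 2: +4 new -> 9 infected
Step 3: +6 new -> 15 infected
Step 4: +6 new -> 21 infected
Step 5: +5 new -> 26 infected
Step 6: +3 new -> 29 infected
Step 7: +0 new -> 29 infected

Answer: 29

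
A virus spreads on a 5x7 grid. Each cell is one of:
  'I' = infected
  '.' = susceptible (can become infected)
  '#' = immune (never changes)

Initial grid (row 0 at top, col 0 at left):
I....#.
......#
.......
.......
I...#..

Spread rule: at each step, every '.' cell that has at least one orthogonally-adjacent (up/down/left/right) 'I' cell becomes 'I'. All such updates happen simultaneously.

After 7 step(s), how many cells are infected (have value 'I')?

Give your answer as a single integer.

Answer: 29

Derivation:
Step 0 (initial): 2 infected
Step 1: +4 new -> 6 infected
Step 2: +5 new -> 11 infected
Step 3: +5 new -> 16 infected
Step 4: +4 new -> 20 infected
Step 5: +3 new -> 23 infected
Step 6: +3 new -> 26 infected
Step 7: +3 new -> 29 infected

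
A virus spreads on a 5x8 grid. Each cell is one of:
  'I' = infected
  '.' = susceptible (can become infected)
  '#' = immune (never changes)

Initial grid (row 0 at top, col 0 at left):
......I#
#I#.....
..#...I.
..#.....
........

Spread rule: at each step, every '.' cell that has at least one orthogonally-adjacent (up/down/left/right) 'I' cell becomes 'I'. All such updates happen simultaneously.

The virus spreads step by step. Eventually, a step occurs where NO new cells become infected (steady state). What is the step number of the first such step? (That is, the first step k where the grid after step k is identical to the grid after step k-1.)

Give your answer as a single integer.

Step 0 (initial): 3 infected
Step 1: +7 new -> 10 infected
Step 2: +11 new -> 21 infected
Step 3: +8 new -> 29 infected
Step 4: +5 new -> 34 infected
Step 5: +1 new -> 35 infected
Step 6: +0 new -> 35 infected

Answer: 6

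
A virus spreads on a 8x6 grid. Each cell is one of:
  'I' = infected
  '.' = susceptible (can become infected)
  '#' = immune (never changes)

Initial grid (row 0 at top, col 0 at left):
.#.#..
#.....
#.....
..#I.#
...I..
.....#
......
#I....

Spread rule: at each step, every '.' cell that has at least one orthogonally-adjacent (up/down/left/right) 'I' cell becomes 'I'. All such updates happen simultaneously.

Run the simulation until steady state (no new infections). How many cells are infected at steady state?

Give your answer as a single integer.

Answer: 39

Derivation:
Step 0 (initial): 3 infected
Step 1: +7 new -> 10 infected
Step 2: +12 new -> 22 infected
Step 3: +9 new -> 31 infected
Step 4: +7 new -> 38 infected
Step 5: +1 new -> 39 infected
Step 6: +0 new -> 39 infected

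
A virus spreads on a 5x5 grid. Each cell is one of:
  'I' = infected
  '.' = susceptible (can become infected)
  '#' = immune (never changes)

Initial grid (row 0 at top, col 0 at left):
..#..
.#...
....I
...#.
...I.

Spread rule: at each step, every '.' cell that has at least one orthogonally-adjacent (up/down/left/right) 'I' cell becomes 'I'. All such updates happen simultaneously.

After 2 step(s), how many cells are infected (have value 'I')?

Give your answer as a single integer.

Answer: 12

Derivation:
Step 0 (initial): 2 infected
Step 1: +5 new -> 7 infected
Step 2: +5 new -> 12 infected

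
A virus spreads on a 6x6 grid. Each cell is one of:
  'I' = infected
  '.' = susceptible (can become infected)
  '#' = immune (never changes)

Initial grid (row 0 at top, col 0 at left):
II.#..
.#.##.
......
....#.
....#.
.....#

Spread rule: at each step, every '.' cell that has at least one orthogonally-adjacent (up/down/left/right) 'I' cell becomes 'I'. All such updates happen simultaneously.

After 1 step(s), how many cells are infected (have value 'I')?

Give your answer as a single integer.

Answer: 4

Derivation:
Step 0 (initial): 2 infected
Step 1: +2 new -> 4 infected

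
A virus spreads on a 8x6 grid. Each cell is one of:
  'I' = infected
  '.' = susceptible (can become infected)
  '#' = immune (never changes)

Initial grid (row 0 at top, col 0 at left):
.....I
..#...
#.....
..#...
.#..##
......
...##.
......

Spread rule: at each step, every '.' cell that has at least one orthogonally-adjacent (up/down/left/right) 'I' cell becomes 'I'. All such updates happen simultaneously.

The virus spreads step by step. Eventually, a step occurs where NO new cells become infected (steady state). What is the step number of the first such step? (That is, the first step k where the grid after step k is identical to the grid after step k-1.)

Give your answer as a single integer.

Answer: 13

Derivation:
Step 0 (initial): 1 infected
Step 1: +2 new -> 3 infected
Step 2: +3 new -> 6 infected
Step 3: +4 new -> 10 infected
Step 4: +3 new -> 13 infected
Step 5: +4 new -> 17 infected
Step 6: +3 new -> 20 infected
Step 7: +3 new -> 23 infected
Step 8: +3 new -> 26 infected
Step 9: +4 new -> 30 infected
Step 10: +4 new -> 34 infected
Step 11: +4 new -> 38 infected
Step 12: +2 new -> 40 infected
Step 13: +0 new -> 40 infected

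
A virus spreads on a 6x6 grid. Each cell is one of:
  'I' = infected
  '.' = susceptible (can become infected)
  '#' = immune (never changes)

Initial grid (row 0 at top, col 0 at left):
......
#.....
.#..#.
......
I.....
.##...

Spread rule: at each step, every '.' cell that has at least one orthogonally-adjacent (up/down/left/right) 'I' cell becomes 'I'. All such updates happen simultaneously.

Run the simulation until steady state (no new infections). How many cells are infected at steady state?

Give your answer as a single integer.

Answer: 31

Derivation:
Step 0 (initial): 1 infected
Step 1: +3 new -> 4 infected
Step 2: +3 new -> 7 infected
Step 3: +2 new -> 9 infected
Step 4: +4 new -> 13 infected
Step 5: +5 new -> 18 infected
Step 6: +5 new -> 23 infected
Step 7: +4 new -> 27 infected
Step 8: +3 new -> 30 infected
Step 9: +1 new -> 31 infected
Step 10: +0 new -> 31 infected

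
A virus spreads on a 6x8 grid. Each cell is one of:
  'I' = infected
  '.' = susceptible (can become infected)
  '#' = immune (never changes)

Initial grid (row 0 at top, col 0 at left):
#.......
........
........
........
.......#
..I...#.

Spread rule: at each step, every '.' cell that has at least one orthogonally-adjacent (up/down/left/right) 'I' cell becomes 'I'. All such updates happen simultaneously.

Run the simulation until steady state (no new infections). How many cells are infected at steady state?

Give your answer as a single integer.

Answer: 44

Derivation:
Step 0 (initial): 1 infected
Step 1: +3 new -> 4 infected
Step 2: +5 new -> 9 infected
Step 3: +6 new -> 15 infected
Step 4: +6 new -> 21 infected
Step 5: +7 new -> 28 infected
Step 6: +6 new -> 34 infected
Step 7: +4 new -> 38 infected
Step 8: +3 new -> 41 infected
Step 9: +2 new -> 43 infected
Step 10: +1 new -> 44 infected
Step 11: +0 new -> 44 infected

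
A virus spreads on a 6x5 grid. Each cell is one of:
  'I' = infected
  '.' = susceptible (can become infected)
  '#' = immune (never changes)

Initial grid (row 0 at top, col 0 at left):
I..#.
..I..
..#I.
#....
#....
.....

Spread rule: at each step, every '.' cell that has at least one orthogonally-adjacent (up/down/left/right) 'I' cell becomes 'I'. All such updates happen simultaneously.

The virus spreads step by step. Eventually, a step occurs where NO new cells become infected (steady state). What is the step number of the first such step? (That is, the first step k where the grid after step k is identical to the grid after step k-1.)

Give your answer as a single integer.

Step 0 (initial): 3 infected
Step 1: +7 new -> 10 infected
Step 2: +6 new -> 16 infected
Step 3: +5 new -> 21 infected
Step 4: +3 new -> 24 infected
Step 5: +1 new -> 25 infected
Step 6: +1 new -> 26 infected
Step 7: +0 new -> 26 infected

Answer: 7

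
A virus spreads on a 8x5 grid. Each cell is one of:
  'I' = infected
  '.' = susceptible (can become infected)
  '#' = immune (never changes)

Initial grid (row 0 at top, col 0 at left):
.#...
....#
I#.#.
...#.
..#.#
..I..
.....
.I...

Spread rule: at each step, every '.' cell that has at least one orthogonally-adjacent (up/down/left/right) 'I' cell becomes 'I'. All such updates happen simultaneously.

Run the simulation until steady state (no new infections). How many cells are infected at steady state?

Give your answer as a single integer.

Step 0 (initial): 3 infected
Step 1: +8 new -> 11 infected
Step 2: +11 new -> 22 infected
Step 3: +4 new -> 26 infected
Step 4: +3 new -> 29 infected
Step 5: +1 new -> 30 infected
Step 6: +1 new -> 31 infected
Step 7: +0 new -> 31 infected

Answer: 31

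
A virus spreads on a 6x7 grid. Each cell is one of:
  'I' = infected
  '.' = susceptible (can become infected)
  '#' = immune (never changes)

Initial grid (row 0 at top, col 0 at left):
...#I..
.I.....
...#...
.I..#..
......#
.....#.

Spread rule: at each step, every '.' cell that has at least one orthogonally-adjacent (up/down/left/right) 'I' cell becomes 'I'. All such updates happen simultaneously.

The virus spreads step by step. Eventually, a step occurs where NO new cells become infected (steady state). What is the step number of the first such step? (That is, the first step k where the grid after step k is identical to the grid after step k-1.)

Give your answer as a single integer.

Answer: 6

Derivation:
Step 0 (initial): 3 infected
Step 1: +9 new -> 12 infected
Step 2: +12 new -> 24 infected
Step 3: +5 new -> 29 infected
Step 4: +4 new -> 33 infected
Step 5: +3 new -> 36 infected
Step 6: +0 new -> 36 infected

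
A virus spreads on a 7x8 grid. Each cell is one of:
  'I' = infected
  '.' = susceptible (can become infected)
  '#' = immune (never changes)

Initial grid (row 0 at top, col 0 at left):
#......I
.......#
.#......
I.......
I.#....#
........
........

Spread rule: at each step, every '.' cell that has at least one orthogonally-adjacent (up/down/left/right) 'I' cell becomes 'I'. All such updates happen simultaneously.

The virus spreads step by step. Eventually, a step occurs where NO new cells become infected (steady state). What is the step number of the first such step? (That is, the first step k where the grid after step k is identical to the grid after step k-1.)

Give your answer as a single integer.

Answer: 9

Derivation:
Step 0 (initial): 3 infected
Step 1: +5 new -> 8 infected
Step 2: +6 new -> 14 infected
Step 3: +8 new -> 22 infected
Step 4: +12 new -> 34 infected
Step 5: +9 new -> 43 infected
Step 6: +4 new -> 47 infected
Step 7: +3 new -> 50 infected
Step 8: +1 new -> 51 infected
Step 9: +0 new -> 51 infected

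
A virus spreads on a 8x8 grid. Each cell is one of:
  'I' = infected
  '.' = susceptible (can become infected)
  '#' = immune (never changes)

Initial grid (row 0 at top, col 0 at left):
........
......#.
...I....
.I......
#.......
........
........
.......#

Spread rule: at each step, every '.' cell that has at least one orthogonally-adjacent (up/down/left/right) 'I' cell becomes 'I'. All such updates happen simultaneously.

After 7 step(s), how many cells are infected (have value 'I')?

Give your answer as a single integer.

Step 0 (initial): 2 infected
Step 1: +8 new -> 10 infected
Step 2: +10 new -> 20 infected
Step 3: +12 new -> 32 infected
Step 4: +10 new -> 42 infected
Step 5: +9 new -> 51 infected
Step 6: +5 new -> 56 infected
Step 7: +3 new -> 59 infected

Answer: 59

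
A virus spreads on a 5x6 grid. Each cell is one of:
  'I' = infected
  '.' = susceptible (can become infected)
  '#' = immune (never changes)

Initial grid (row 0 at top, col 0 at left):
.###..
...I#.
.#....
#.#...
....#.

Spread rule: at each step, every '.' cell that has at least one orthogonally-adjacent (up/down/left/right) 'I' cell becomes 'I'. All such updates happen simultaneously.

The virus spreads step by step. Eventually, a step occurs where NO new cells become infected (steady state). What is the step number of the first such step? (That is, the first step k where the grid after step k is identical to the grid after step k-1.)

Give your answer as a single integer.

Step 0 (initial): 1 infected
Step 1: +2 new -> 3 infected
Step 2: +4 new -> 7 infected
Step 3: +4 new -> 11 infected
Step 4: +5 new -> 16 infected
Step 5: +3 new -> 19 infected
Step 6: +3 new -> 22 infected
Step 7: +0 new -> 22 infected

Answer: 7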